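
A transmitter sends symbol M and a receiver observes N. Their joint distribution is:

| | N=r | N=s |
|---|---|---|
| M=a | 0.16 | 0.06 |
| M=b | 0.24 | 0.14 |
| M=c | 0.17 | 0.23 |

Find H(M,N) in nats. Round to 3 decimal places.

1.719 nats

H(M,N) = −Σ p(x,y)·ln p(x,y) over all 6 cells.
  cell (a,r): −0.16·ln0.16 = 0.2932
  cell (a,s): −0.06·ln0.06 = 0.1688
  cell (b,r): −0.24·ln0.24 = 0.3425
  cell (b,s): −0.14·ln0.14 = 0.2753
  cell (c,r): −0.17·ln0.17 = 0.3012
  cell (c,s): −0.23·ln0.23 = 0.3380
Sum = 1.719 nats.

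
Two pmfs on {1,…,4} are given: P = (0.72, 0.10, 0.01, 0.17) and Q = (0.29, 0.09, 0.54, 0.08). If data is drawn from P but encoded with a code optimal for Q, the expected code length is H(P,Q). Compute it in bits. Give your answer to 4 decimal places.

H(P,Q) = −Σ p·log₂ q.
  −0.72·log₂(0.29) = 1.28583
  −0.10·log₂(0.09) = 0.34739
  −0.01·log₂(0.54) = 0.00889
  −0.17·log₂(0.08) = 0.61946
H(P,Q) = 2.2616 bits.

2.2616 bits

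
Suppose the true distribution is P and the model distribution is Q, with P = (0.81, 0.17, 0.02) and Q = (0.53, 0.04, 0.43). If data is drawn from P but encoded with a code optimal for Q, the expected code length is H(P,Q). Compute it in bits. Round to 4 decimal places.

H(P,Q) = −Σ p·log₂ q.
  −0.81·log₂(0.53) = 0.74191
  −0.17·log₂(0.04) = 0.78946
  −0.02·log₂(0.43) = 0.02435
H(P,Q) = 1.5557 bits.

1.5557 bits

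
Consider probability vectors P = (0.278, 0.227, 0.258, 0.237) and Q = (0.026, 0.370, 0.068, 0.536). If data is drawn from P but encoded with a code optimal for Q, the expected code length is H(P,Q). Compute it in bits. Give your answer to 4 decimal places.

3.0032 bits

H(P,Q) = −Σ p·log₂ q.
  −0.278·log₂(0.026) = 1.46377
  −0.227·log₂(0.370) = 0.32561
  −0.258·log₂(0.068) = 1.00061
  −0.237·log₂(0.536) = 0.21323
H(P,Q) = 3.0032 bits.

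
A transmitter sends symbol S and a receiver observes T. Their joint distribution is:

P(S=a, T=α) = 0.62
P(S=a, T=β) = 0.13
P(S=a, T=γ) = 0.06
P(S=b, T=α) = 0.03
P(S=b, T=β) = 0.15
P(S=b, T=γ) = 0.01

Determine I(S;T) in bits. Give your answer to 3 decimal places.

Marginals: p(S) = (0.8100, 0.1900), p(T) = (0.6500, 0.2800, 0.0700).
I(S;T) = H(S) + H(T) − H(S,T).
H(S) = 0.7015, H(T) = 1.1867, H(S,T) = 1.6825.
I(S;T) = 0.7015 + 1.1867 − 1.6825 = 0.206 bits.

0.206 bits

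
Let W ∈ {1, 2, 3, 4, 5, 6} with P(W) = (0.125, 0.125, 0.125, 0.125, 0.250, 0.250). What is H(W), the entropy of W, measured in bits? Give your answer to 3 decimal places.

2.500 bits

H(W) = −Σ p·log₂ p.
  −(0.125)·log₂(0.125) = 0.3750
  −(0.125)·log₂(0.125) = 0.3750
  −(0.125)·log₂(0.125) = 0.3750
  −(0.125)·log₂(0.125) = 0.3750
  −(0.250)·log₂(0.250) = 0.5000
  −(0.250)·log₂(0.250) = 0.5000
Sum: 0.3750 + 0.3750 + 0.3750 + 0.3750 + 0.5000 + 0.5000 = 2.500 bits.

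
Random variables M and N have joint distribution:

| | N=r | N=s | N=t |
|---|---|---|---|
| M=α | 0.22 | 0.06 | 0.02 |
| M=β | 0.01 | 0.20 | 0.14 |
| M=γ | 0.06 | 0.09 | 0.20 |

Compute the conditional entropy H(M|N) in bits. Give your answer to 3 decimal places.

1.207 bits

Chain rule: H(M|N) = H(M,N) − H(N).
Marginals: p(M) = (0.3000, 0.3500, 0.3500), p(N) = (0.2900, 0.3500, 0.3600).
H(M,N) = 2.7855 bits; H(N) = 1.5786 bits.
H(M|N) = 2.7855 − 1.5786 = 1.207 bits.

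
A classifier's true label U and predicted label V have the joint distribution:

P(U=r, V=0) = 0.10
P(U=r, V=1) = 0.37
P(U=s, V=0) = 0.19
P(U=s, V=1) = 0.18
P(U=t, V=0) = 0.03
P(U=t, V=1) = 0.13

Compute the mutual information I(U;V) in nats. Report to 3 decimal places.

Marginals: p(U) = (0.4700, 0.3700, 0.1600), p(V) = (0.3200, 0.6800).
I(U;V) = H(U) + H(V) − H(U,V).
H(U) = 1.0159, H(V) = 0.6269, H(U,V) = 1.5928.
I(U;V) = 1.0159 + 0.6269 − 1.5928 = 0.050 nats.

0.050 nats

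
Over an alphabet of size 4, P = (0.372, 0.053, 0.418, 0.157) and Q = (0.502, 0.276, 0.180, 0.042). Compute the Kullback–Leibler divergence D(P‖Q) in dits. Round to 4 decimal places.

D(P‖Q) = Σ p·log₁₀(p/q).
  0.372·log₁₀(0.372/0.502) = -0.04842
  0.053·log₁₀(0.053/0.276) = -0.03798
  0.418·log₁₀(0.418/0.180) = 0.15295
  0.157·log₁₀(0.157/0.042) = 0.08991
D(P‖Q) = 0.1565 dits.

0.1565 dits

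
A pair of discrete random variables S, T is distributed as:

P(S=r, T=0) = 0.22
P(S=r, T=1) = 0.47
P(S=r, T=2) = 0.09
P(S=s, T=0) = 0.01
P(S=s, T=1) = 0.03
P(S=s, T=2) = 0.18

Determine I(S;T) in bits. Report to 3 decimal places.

Marginals: p(S) = (0.7800, 0.2200), p(T) = (0.2300, 0.5000, 0.2700).
I(S;T) = Σ p(x,y)·log₂[p(x,y)/(p(x)p(y))].
  (r,0): 0.22·log₂(1.2263) = 0.0648
  (r,1): 0.47·log₂(1.2051) = 0.1265
  (r,2): 0.09·log₂(0.4274) = -0.1104
  (s,0): 0.01·log₂(0.1976) = -0.0234
  (s,1): 0.03·log₂(0.2727) = -0.0562
  (s,2): 0.18·log₂(3.0303) = 0.2879
Sum = 0.289 bits.

0.289 bits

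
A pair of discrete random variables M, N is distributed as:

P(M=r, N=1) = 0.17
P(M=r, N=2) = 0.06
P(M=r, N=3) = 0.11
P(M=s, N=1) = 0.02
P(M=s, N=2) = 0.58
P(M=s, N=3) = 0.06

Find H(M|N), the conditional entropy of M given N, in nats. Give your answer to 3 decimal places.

Marginals: p(M) = (0.3400, 0.6600), p(N) = (0.1900, 0.6400, 0.1700).
H(M|N) = Σ p(N) · H(M|N=·).
  N=1: p=0.1900, H(M|N=1) = 0.3365
  N=2: p=0.6400, H(M|N=2) = 0.3111
  N=3: p=0.1700, H(M|N=3) = 0.6492
Weighted sum = 0.373 nats.

0.373 nats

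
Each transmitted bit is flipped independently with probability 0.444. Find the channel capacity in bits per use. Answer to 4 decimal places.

Binary symmetric channel: C = 1 − h₂(ε) where h₂ is the binary entropy function.
h₂(0.444) = −0.444·log₂0.444 − 0.556·log₂0.556 = 0.9909.
C = 1 − 0.9909 = 0.0091 bits per channel use.

0.0091 bits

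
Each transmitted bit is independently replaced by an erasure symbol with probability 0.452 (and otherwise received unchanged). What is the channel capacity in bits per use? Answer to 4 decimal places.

Binary erasure channel: capacity C = 1 − ε.
C = 1 − 0.452 = 0.5480 bits per channel use.

0.5480 bits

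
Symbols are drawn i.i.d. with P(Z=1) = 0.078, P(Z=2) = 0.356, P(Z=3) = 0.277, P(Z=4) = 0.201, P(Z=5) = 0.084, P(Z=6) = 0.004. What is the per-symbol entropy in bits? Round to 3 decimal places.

2.128 bits

H(Z) = −Σ p·log₂ p.
  −(0.078)·log₂(0.078) = 0.2871
  −(0.356)·log₂(0.356) = 0.5305
  −(0.277)·log₂(0.277) = 0.5130
  −(0.201)·log₂(0.201) = 0.4653
  −(0.084)·log₂(0.084) = 0.3002
  −(0.004)·log₂(0.004) = 0.0319
Sum: 0.2871 + 0.5305 + 0.5130 + 0.4653 + 0.3002 + 0.0319 = 2.128 bits.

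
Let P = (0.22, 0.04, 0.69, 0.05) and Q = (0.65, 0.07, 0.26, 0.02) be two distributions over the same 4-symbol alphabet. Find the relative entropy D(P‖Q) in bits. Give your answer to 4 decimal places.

0.6615 bits

D(P‖Q) = Σ p·log₂(p/q).
  0.22·log₂(0.22/0.65) = -0.34385
  0.04·log₂(0.04/0.07) = -0.03229
  0.69·log₂(0.69/0.26) = 0.97158
  0.05·log₂(0.05/0.02) = 0.06610
D(P‖Q) = 0.6615 bits.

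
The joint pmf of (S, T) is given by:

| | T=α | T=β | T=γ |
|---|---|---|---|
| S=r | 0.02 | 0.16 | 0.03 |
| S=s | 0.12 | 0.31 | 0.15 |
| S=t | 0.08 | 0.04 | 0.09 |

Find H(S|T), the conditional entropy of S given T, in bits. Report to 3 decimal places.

Marginals: p(S) = (0.2100, 0.5800, 0.2100), p(T) = (0.2200, 0.5100, 0.2700).
H(S|T) = Σ p(T) · H(S|T=·).
  T=α: p=0.2200, H(S|T=α) = 1.3222
  T=β: p=0.5100, H(S|T=β) = 1.2493
  T=γ: p=0.2700, H(S|T=γ) = 1.3516
Weighted sum = 1.293 bits.

1.293 bits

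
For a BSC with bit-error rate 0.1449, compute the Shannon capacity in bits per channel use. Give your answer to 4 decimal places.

Binary symmetric channel: C = 1 − h₂(ε) where h₂ is the binary entropy function.
h₂(0.1449) = −0.1449·log₂0.1449 − 0.8551·log₂0.8551 = 0.5969.
C = 1 − 0.5969 = 0.4031 bits per channel use.

0.4031 bits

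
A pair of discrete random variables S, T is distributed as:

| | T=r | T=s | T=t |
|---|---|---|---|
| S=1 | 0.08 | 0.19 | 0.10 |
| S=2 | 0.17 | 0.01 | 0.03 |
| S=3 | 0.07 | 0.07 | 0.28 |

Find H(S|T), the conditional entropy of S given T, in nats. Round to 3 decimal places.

0.845 nats

Marginals: p(S) = (0.3700, 0.2100, 0.4200), p(T) = (0.3200, 0.2700, 0.4100).
H(S|T) = Σ p(T) · H(S|T=·).
  T=r: p=0.3200, H(S|T=r) = 1.0151
  T=s: p=0.2700, H(S|T=s) = 0.7193
  T=t: p=0.4100, H(S|T=t) = 0.7959
Weighted sum = 0.845 nats.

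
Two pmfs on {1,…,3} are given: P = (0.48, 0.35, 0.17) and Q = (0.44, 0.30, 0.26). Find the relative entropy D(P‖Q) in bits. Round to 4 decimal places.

D(P‖Q) = Σ p·log₂(p/q).
  0.48·log₂(0.48/0.44) = 0.06025
  0.35·log₂(0.35/0.30) = 0.07784
  0.17·log₂(0.17/0.26) = -0.10421
D(P‖Q) = 0.0339 bits.

0.0339 bits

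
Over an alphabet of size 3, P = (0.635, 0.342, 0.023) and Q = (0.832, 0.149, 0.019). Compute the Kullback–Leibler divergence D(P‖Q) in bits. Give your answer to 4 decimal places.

0.1687 bits

D(P‖Q) = Σ p·log₂(p/q).
  0.635·log₂(0.635/0.832) = -0.24754
  0.342·log₂(0.342/0.149) = 0.40995
  0.023·log₂(0.023/0.019) = 0.00634
D(P‖Q) = 0.1687 bits.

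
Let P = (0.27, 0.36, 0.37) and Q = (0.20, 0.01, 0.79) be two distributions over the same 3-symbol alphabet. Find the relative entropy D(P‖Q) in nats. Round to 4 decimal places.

1.0904 nats

D(P‖Q) = Σ p·ln(p/q).
  0.27·ln(0.27/0.20) = 0.08103
  0.36·ln(0.36/0.01) = 1.29007
  0.37·ln(0.37/0.79) = -0.28066
D(P‖Q) = 1.0904 nats.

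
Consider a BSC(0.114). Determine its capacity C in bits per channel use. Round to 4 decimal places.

0.4881 bits

Binary symmetric channel: C = 1 − h₂(ε) where h₂ is the binary entropy function.
h₂(0.114) = −0.114·log₂0.114 − 0.886·log₂0.886 = 0.5119.
C = 1 − 0.5119 = 0.4881 bits per channel use.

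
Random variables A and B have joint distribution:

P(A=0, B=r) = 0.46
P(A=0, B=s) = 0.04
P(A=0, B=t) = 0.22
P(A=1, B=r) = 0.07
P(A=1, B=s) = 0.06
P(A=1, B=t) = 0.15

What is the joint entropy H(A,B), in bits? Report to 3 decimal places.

2.104 bits

H(A,B) = −Σ p(x,y)·log₂ p(x,y) over all 6 cells.
  cell (0,r): −0.46·log₂0.46 = 0.5153
  cell (0,s): −0.04·log₂0.04 = 0.1858
  cell (0,t): −0.22·log₂0.22 = 0.4806
  cell (1,r): −0.07·log₂0.07 = 0.2686
  cell (1,s): −0.06·log₂0.06 = 0.2435
  cell (1,t): −0.15·log₂0.15 = 0.4105
Sum = 2.104 bits.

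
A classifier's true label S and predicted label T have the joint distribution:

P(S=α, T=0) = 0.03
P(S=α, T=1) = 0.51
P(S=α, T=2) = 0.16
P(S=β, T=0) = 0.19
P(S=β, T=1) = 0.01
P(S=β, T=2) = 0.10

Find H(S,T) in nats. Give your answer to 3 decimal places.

1.334 nats

H(S,T) = −Σ p(x,y)·ln p(x,y) over all 6 cells.
  cell (α,0): −0.03·ln0.03 = 0.1052
  cell (α,1): −0.51·ln0.51 = 0.3434
  cell (α,2): −0.16·ln0.16 = 0.2932
  cell (β,0): −0.19·ln0.19 = 0.3155
  cell (β,1): −0.01·ln0.01 = 0.0461
  cell (β,2): −0.10·ln0.10 = 0.2303
Sum = 1.334 nats.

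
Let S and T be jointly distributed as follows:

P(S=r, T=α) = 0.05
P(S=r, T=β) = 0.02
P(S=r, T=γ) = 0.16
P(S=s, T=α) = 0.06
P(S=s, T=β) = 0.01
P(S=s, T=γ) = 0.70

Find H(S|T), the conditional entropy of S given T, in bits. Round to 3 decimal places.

Chain rule: H(S|T) = H(S,T) − H(T).
Marginals: p(S) = (0.2300, 0.7700), p(T) = (0.1100, 0.0300, 0.8600).
H(S,T) = 1.4222 bits; H(T) = 0.6892 bits.
H(S|T) = 1.4222 − 0.6892 = 0.733 bits.

0.733 bits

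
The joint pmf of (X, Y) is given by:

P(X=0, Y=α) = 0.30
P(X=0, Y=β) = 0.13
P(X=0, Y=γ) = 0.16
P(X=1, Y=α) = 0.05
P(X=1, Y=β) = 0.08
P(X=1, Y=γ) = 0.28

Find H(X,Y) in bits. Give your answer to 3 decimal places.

2.349 bits

H(X,Y) = −Σ p(x,y)·log₂ p(x,y) over all 6 cells.
  cell (0,α): −0.30·log₂0.30 = 0.5211
  cell (0,β): −0.13·log₂0.13 = 0.3826
  cell (0,γ): −0.16·log₂0.16 = 0.4230
  cell (1,α): −0.05·log₂0.05 = 0.2161
  cell (1,β): −0.08·log₂0.08 = 0.2915
  cell (1,γ): −0.28·log₂0.28 = 0.5142
Sum = 2.349 bits.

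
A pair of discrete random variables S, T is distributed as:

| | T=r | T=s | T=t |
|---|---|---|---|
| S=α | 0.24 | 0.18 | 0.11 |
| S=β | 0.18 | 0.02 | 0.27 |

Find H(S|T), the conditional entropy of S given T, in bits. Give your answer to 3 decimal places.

Marginals: p(S) = (0.5300, 0.4700), p(T) = (0.4200, 0.2000, 0.3800).
H(S|T) = Σ p(T) · H(S|T=·).
  T=r: p=0.4200, H(S|T=r) = 0.9852
  T=s: p=0.2000, H(S|T=s) = 0.4690
  T=t: p=0.3800, H(S|T=t) = 0.8680
Weighted sum = 0.837 bits.

0.837 bits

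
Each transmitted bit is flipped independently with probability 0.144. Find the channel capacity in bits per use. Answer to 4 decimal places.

Binary symmetric channel: C = 1 − h₂(ε) where h₂ is the binary entropy function.
h₂(0.144) = −0.144·log₂0.144 − 0.856·log₂0.856 = 0.5946.
C = 1 − 0.5946 = 0.4054 bits per channel use.

0.4054 bits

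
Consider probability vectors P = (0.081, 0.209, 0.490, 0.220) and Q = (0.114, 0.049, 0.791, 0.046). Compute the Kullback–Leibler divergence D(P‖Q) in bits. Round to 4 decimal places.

D(P‖Q) = Σ p·log₂(p/q).
  0.081·log₂(0.081/0.114) = -0.03994
  0.209·log₂(0.209/0.049) = 0.43736
  0.490·log₂(0.490/0.791) = -0.33854
  0.220·log₂(0.220/0.046) = 0.49672
D(P‖Q) = 0.5556 bits.

0.5556 bits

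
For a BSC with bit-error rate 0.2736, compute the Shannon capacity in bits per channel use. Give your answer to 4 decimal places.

0.1534 bits

Binary symmetric channel: C = 1 − h₂(ε) where h₂ is the binary entropy function.
h₂(0.2736) = −0.2736·log₂0.2736 − 0.7264·log₂0.7264 = 0.8466.
C = 1 − 0.8466 = 0.1534 bits per channel use.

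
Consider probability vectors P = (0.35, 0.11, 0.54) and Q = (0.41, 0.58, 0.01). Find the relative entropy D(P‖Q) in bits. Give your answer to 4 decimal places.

2.7639 bits

D(P‖Q) = Σ p·log₂(p/q).
  0.35·log₂(0.35/0.41) = -0.07989
  0.11·log₂(0.11/0.58) = -0.26384
  0.54·log₂(0.54/0.01) = 3.10764
D(P‖Q) = 2.7639 bits.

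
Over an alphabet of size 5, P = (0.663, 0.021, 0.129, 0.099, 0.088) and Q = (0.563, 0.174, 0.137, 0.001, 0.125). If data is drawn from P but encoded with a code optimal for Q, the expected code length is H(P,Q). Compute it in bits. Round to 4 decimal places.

H(P,Q) = −Σ p·log₂ q.
  −0.663·log₂(0.563) = 0.54949
  −0.021·log₂(0.174) = 0.05298
  −0.129·log₂(0.137) = 0.36994
  −0.099·log₂(0.001) = 0.98661
  −0.088·log₂(0.125) = 0.26400
H(P,Q) = 2.2230 bits.

2.2230 bits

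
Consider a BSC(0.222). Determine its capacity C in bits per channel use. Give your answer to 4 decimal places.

0.2362 bits

Binary symmetric channel: C = 1 − h₂(ε) where h₂ is the binary entropy function.
h₂(0.222) = −0.222·log₂0.222 − 0.778·log₂0.778 = 0.7638.
C = 1 − 0.7638 = 0.2362 bits per channel use.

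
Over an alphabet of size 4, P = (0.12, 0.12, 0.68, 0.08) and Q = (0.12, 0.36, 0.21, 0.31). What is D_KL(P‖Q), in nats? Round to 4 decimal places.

D(P‖Q) = Σ p·ln(p/q).
  0.12·ln(0.12/0.12) = 0.00000
  0.12·ln(0.12/0.36) = -0.13183
  0.68·ln(0.68/0.21) = 0.79899
  0.08·ln(0.08/0.31) = -0.10836
D(P‖Q) = 0.5588 nats.

0.5588 nats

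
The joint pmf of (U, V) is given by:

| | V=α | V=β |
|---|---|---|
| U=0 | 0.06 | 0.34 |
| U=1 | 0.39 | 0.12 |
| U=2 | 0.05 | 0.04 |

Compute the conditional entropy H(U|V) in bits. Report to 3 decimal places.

Marginals: p(U) = (0.4000, 0.5100, 0.0900), p(V) = (0.5000, 0.5000).
H(U|V) = Σ p(V) · H(U|V=·).
  V=α: p=0.5000, H(U|V=α) = 0.9789
  V=β: p=0.5000, H(U|V=β) = 1.1640
Weighted sum = 1.071 bits.

1.071 bits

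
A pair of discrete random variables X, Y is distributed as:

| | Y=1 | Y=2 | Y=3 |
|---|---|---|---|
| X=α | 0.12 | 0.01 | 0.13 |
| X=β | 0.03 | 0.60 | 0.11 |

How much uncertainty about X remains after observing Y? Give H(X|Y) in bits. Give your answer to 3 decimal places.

0.421 bits

Chain rule: H(X|Y) = H(X,Y) − H(Y).
Marginals: p(X) = (0.2600, 0.7400), p(Y) = (0.1500, 0.6100, 0.2400).
H(X,Y) = 1.7604 bits; H(Y) = 1.3397 bits.
H(X|Y) = 1.7604 − 1.3397 = 0.421 bits.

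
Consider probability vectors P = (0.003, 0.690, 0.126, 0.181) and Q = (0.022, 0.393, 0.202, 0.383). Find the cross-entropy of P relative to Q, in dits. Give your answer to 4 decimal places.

H(P,Q) = −Σ p·log₁₀ q.
  −0.003·log₁₀(0.022) = 0.00497
  −0.690·log₁₀(0.393) = 0.27987
  −0.126·log₁₀(0.202) = 0.08753
  −0.181·log₁₀(0.383) = 0.07544
H(P,Q) = 0.4478 dits.

0.4478 dits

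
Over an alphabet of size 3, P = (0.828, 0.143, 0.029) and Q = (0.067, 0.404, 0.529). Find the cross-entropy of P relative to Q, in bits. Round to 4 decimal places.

H(P,Q) = −Σ p·log₂ q.
  −0.828·log₂(0.067) = 3.22895
  −0.143·log₂(0.404) = 0.18698
  −0.029·log₂(0.529) = 0.02664
H(P,Q) = 3.4426 bits.

3.4426 bits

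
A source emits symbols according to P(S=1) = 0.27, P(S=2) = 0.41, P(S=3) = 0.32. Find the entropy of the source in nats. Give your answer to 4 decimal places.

1.0837 nats

H(S) = −Σ p·ln p.
  −(0.27)·ln(0.27) = 0.35352
  −(0.41)·ln(0.41) = 0.36556
  −(0.32)·ln(0.32) = 0.36462
Sum: 0.35352 + 0.36556 + 0.36462 = 1.0837 nats.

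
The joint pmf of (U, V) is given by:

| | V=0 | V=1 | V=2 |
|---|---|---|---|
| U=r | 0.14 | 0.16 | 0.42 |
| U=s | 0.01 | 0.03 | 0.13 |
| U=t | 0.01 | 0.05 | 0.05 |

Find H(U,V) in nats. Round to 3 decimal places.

1.695 nats

H(U,V) = −Σ p(x,y)·ln p(x,y) over all 9 cells.
  cell (r,0): −0.14·ln0.14 = 0.2753
  cell (r,1): −0.16·ln0.16 = 0.2932
  cell (r,2): −0.42·ln0.42 = 0.3644
  cell (s,0): −0.01·ln0.01 = 0.0461
  cell (s,1): −0.03·ln0.03 = 0.1052
  cell (s,2): −0.13·ln0.13 = 0.2652
  cell (t,0): −0.01·ln0.01 = 0.0461
  cell (t,1): −0.05·ln0.05 = 0.1498
  cell (t,2): −0.05·ln0.05 = 0.1498
Sum = 1.695 nats.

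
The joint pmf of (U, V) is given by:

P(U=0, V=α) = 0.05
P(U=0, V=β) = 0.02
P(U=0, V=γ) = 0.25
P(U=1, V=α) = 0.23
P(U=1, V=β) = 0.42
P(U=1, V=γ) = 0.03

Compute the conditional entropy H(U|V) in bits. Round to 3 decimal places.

Chain rule: H(U|V) = H(U,V) − H(V).
Marginals: p(U) = (0.3200, 0.6800), p(V) = (0.2800, 0.4400, 0.2800).
H(U,V) = 1.9941 bits; H(V) = 1.5496 bits.
H(U|V) = 1.9941 − 1.5496 = 0.444 bits.

0.444 bits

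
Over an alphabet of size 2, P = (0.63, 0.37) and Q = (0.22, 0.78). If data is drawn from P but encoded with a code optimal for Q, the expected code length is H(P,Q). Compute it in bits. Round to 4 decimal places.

1.5088 bits

H(P,Q) = −Σ p·log₂ q.
  −0.63·log₂(0.22) = 1.37619
  −0.37·log₂(0.78) = 0.13263
H(P,Q) = 1.5088 bits.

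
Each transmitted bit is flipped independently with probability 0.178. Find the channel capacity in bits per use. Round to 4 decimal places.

Binary symmetric channel: C = 1 − h₂(ε) where h₂ is the binary entropy function.
h₂(0.178) = −0.178·log₂0.178 − 0.822·log₂0.822 = 0.6757.
C = 1 − 0.6757 = 0.3243 bits per channel use.

0.3243 bits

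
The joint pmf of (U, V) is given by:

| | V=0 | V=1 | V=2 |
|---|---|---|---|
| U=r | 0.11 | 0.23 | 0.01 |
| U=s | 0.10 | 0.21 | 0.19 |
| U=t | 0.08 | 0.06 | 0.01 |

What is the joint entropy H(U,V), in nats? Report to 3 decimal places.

1.917 nats

H(U,V) = −Σ p(x,y)·ln p(x,y) over all 9 cells.
  cell (r,0): −0.11·ln0.11 = 0.2428
  cell (r,1): −0.23·ln0.23 = 0.3380
  cell (r,2): −0.01·ln0.01 = 0.0461
  cell (s,0): −0.10·ln0.10 = 0.2303
  cell (s,1): −0.21·ln0.21 = 0.3277
  cell (s,2): −0.19·ln0.19 = 0.3155
  cell (t,0): −0.08·ln0.08 = 0.2021
  cell (t,1): −0.06·ln0.06 = 0.1688
  cell (t,2): −0.01·ln0.01 = 0.0461
Sum = 1.917 nats.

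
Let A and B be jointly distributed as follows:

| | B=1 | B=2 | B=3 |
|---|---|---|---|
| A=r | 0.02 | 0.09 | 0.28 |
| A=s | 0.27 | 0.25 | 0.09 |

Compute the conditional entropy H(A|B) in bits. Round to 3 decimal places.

0.685 bits

Chain rule: H(A|B) = H(A,B) − H(B).
Marginals: p(A) = (0.3900, 0.6100), p(B) = (0.2900, 0.3400, 0.3700).
H(A,B) = 2.2624 bits; H(B) = 1.5778 bits.
H(A|B) = 2.2624 − 1.5778 = 0.685 bits.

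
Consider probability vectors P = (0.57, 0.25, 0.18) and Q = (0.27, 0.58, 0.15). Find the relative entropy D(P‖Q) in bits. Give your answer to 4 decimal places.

D(P‖Q) = Σ p·log₂(p/q).
  0.57·log₂(0.57/0.27) = 0.61446
  0.25·log₂(0.25/0.58) = -0.30353
  0.18·log₂(0.18/0.15) = 0.04735
D(P‖Q) = 0.3583 bits.

0.3583 bits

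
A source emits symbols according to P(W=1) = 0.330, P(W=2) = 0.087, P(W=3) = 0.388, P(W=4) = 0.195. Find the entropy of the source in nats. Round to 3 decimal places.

1.264 nats

H(W) = −Σ p·ln p.
  −(0.330)·ln(0.330) = 0.3659
  −(0.087)·ln(0.087) = 0.2124
  −(0.388)·ln(0.388) = 0.3673
  −(0.195)·ln(0.195) = 0.3188
Sum: 0.3659 + 0.2124 + 0.3673 + 0.3188 = 1.264 nats.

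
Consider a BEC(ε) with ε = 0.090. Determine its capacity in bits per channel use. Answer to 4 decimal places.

Binary erasure channel: capacity C = 1 − ε.
C = 1 − 0.090 = 0.9100 bits per channel use.

0.9100 bits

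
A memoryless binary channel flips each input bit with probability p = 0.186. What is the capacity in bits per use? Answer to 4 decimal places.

Binary symmetric channel: C = 1 − h₂(ε) where h₂ is the binary entropy function.
h₂(0.186) = −0.186·log₂0.186 − 0.814·log₂0.814 = 0.6930.
C = 1 − 0.6930 = 0.3070 bits per channel use.

0.3070 bits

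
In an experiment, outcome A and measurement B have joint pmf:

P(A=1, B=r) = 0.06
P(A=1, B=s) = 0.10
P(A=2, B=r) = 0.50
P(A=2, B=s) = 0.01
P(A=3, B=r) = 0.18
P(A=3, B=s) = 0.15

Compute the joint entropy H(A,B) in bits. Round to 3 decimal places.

1.998 bits

H(A,B) = −Σ p(x,y)·log₂ p(x,y) over all 6 cells.
  cell (1,r): −0.06·log₂0.06 = 0.2435
  cell (1,s): −0.10·log₂0.10 = 0.3322
  cell (2,r): −0.50·log₂0.50 = 0.5000
  cell (2,s): −0.01·log₂0.01 = 0.0664
  cell (3,r): −0.18·log₂0.18 = 0.4453
  cell (3,s): −0.15·log₂0.15 = 0.4105
Sum = 1.998 bits.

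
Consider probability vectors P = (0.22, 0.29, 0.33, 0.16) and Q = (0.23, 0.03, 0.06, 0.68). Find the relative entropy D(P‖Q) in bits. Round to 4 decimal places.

1.4127 bits

D(P‖Q) = Σ p·log₂(p/q).
  0.22·log₂(0.22/0.23) = -0.01411
  0.29·log₂(0.29/0.03) = 0.94918
  0.33·log₂(0.33/0.06) = 0.81161
  0.16·log₂(0.16/0.68) = -0.33399
D(P‖Q) = 1.4127 bits.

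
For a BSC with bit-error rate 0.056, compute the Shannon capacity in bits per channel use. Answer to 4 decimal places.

0.6886 bits

Binary symmetric channel: C = 1 − h₂(ε) where h₂ is the binary entropy function.
h₂(0.056) = −0.056·log₂0.056 − 0.944·log₂0.944 = 0.3114.
C = 1 − 0.3114 = 0.6886 bits per channel use.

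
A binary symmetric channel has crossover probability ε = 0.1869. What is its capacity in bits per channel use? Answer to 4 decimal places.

0.3051 bits

Binary symmetric channel: C = 1 − h₂(ε) where h₂ is the binary entropy function.
h₂(0.1869) = −0.1869·log₂0.1869 − 0.8131·log₂0.8131 = 0.6949.
C = 1 − 0.6949 = 0.3051 bits per channel use.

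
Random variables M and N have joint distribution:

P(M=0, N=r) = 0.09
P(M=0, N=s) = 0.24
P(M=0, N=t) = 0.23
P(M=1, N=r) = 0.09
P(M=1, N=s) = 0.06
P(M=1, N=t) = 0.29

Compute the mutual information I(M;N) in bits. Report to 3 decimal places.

0.078 bits

Marginals: p(M) = (0.5600, 0.4400), p(N) = (0.1800, 0.3000, 0.5200).
I(M;N) = Σ p(x,y)·log₂[p(x,y)/(p(x)p(y))].
  (0,r): 0.09·log₂(0.8929) = -0.0147
  (0,s): 0.24·log₂(1.4286) = 0.1235
  (0,t): 0.23·log₂(0.7898) = -0.0783
  (1,r): 0.09·log₂(1.1364) = 0.0166
  (1,s): 0.06·log₂(0.4545) = -0.0683
  (1,t): 0.29·log₂(1.2675) = 0.0992
Sum = 0.078 bits.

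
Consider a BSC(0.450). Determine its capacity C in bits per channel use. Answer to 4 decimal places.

Binary symmetric channel: C = 1 − h₂(ε) where h₂ is the binary entropy function.
h₂(0.450) = −0.450·log₂0.450 − 0.550·log₂0.550 = 0.9928.
C = 1 − 0.9928 = 0.0072 bits per channel use.

0.0072 bits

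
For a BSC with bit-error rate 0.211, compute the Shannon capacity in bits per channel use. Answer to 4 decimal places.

Binary symmetric channel: C = 1 − h₂(ε) where h₂ is the binary entropy function.
h₂(0.211) = −0.211·log₂0.211 − 0.789·log₂0.789 = 0.7434.
C = 1 − 0.7434 = 0.2566 bits per channel use.

0.2566 bits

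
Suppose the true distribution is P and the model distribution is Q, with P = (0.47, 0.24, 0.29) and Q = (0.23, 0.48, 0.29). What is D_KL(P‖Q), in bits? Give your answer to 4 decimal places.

0.2446 bits

D(P‖Q) = Σ p·log₂(p/q).
  0.47·log₂(0.47/0.23) = 0.48458
  0.24·log₂(0.24/0.48) = -0.24000
  0.29·log₂(0.29/0.29) = 0.00000
D(P‖Q) = 0.2446 bits.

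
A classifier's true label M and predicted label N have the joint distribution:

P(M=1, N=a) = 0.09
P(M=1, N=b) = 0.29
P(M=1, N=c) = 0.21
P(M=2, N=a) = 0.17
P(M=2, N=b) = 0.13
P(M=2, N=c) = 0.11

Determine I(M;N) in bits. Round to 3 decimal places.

Marginals: p(M) = (0.5900, 0.4100), p(N) = (0.2600, 0.4200, 0.3200).
I(M;N) = Σ p(x,y)·log₂[p(x,y)/(p(x)p(y))].
  (1,a): 0.09·log₂(0.5867) = -0.0692
  (1,b): 0.29·log₂(1.1703) = 0.0658
  (1,c): 0.21·log₂(1.1123) = 0.0322
  (2,a): 0.17·log₂(1.5947) = 0.1145
  (2,b): 0.13·log₂(0.7549) = -0.0527
  (2,c): 0.11·log₂(0.8384) = -0.0280
Sum = 0.063 bits.

0.063 bits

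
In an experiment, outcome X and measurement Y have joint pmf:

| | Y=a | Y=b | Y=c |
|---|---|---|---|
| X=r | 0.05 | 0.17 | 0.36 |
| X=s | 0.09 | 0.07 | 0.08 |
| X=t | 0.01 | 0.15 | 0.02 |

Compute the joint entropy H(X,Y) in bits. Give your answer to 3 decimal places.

2.644 bits

H(X,Y) = −Σ p(x,y)·log₂ p(x,y) over all 9 cells.
  cell (r,a): −0.05·log₂0.05 = 0.2161
  cell (r,b): −0.17·log₂0.17 = 0.4346
  cell (r,c): −0.36·log₂0.36 = 0.5306
  cell (s,a): −0.09·log₂0.09 = 0.3127
  cell (s,b): −0.07·log₂0.07 = 0.2686
  cell (s,c): −0.08·log₂0.08 = 0.2915
  cell (t,a): −0.01·log₂0.01 = 0.0664
  cell (t,b): −0.15·log₂0.15 = 0.4105
  cell (t,c): −0.02·log₂0.02 = 0.1129
Sum = 2.644 bits.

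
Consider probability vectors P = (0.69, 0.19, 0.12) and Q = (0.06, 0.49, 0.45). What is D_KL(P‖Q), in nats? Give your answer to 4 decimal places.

1.3466 nats

D(P‖Q) = Σ p·ln(p/q).
  0.69·ln(0.69/0.06) = 1.68522
  0.19·ln(0.19/0.49) = -0.18000
  0.12·ln(0.12/0.45) = -0.15861
D(P‖Q) = 1.3466 nats.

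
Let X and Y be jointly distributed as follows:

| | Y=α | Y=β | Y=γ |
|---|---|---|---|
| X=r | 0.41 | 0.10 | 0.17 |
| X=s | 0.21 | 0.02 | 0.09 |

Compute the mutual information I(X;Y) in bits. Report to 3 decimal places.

0.012 bits

Marginals: p(X) = (0.6800, 0.3200), p(Y) = (0.6200, 0.1200, 0.2600).
I(X;Y) = H(X) + H(Y) − H(X,Y).
H(X) = 0.9044, H(Y) = 1.2999, H(X,Y) = 2.1925.
I(X;Y) = 0.9044 + 1.2999 − 2.1925 = 0.012 bits.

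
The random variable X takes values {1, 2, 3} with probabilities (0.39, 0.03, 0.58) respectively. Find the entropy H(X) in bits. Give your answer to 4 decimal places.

1.1374 bits

H(X) = −Σ p·log₂ p.
  −(0.39)·log₂(0.39) = 0.52980
  −(0.03)·log₂(0.03) = 0.15177
  −(0.58)·log₂(0.58) = 0.45581
Sum: 0.52980 + 0.15177 + 0.45581 = 1.1374 bits.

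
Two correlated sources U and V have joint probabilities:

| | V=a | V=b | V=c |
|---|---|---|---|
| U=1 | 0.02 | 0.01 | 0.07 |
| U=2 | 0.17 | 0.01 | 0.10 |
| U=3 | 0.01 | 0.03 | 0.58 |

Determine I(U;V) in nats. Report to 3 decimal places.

0.215 nats

Marginals: p(U) = (0.1000, 0.2800, 0.6200), p(V) = (0.2000, 0.0500, 0.7500).
I(U;V) = H(U) + H(V) − H(U,V).
H(U) = 0.8831, H(V) = 0.6874, H(U,V) = 1.3552.
I(U;V) = 0.8831 + 0.6874 − 1.3552 = 0.215 nats.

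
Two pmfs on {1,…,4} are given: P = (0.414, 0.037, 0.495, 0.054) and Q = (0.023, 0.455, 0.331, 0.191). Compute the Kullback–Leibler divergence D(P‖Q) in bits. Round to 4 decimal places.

1.7814 bits

D(P‖Q) = Σ p·log₂(p/q).
  0.414·log₂(0.414/0.023) = 1.72635
  0.037·log₂(0.037/0.455) = -0.13395
  0.495·log₂(0.495/0.331) = 0.28740
  0.054·log₂(0.054/0.191) = -0.09842
D(P‖Q) = 1.7814 bits.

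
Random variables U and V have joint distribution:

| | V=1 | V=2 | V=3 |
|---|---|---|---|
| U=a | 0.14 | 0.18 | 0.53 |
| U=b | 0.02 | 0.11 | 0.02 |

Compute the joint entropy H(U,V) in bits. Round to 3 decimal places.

H(U,V) = −Σ p(x,y)·log₂ p(x,y) over all 6 cells.
  cell (a,1): −0.14·log₂0.14 = 0.3971
  cell (a,2): −0.18·log₂0.18 = 0.4453
  cell (a,3): −0.53·log₂0.53 = 0.4854
  cell (b,1): −0.02·log₂0.02 = 0.1129
  cell (b,2): −0.11·log₂0.11 = 0.3503
  cell (b,3): −0.02·log₂0.02 = 0.1129
Sum = 1.904 bits.

1.904 bits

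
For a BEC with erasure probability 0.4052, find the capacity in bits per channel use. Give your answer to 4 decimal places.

0.5948 bits

Binary erasure channel: capacity C = 1 − ε.
C = 1 − 0.4052 = 0.5948 bits per channel use.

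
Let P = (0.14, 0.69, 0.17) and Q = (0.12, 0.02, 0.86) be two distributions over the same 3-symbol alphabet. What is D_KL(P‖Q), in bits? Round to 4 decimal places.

3.1584 bits

D(P‖Q) = Σ p·log₂(p/q).
  0.14·log₂(0.14/0.12) = 0.03113
  0.69·log₂(0.69/0.02) = 3.52488
  0.17·log₂(0.17/0.86) = -0.39760
D(P‖Q) = 3.1584 bits.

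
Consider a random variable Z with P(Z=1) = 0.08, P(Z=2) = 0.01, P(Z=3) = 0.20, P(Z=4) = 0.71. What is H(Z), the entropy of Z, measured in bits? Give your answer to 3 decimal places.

1.173 bits

H(Z) = −Σ p·log₂ p.
  −(0.08)·log₂(0.08) = 0.2915
  −(0.01)·log₂(0.01) = 0.0664
  −(0.20)·log₂(0.20) = 0.4644
  −(0.71)·log₂(0.71) = 0.3508
Sum: 0.2915 + 0.0664 + 0.4644 + 0.3508 = 1.173 bits.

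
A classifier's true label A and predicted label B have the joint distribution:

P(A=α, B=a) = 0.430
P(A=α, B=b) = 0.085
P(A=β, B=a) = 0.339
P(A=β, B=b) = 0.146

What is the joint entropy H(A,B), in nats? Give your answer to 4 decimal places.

1.2201 nats

H(A,B) = −Σ p(x,y)·ln p(x,y) over all 4 cells.
  cell (α,a): −0.430·ln0.430 = 0.36291
  cell (α,b): −0.085·ln0.085 = 0.20953
  cell (β,a): −0.339·ln0.339 = 0.36672
  cell (β,b): −0.146·ln0.146 = 0.28093
Sum = 1.2201 nats.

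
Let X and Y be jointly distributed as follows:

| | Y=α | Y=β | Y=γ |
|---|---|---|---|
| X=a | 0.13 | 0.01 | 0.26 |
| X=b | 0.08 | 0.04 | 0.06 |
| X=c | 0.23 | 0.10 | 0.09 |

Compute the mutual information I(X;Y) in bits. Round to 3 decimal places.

0.151 bits

Marginals: p(X) = (0.4000, 0.1800, 0.4200), p(Y) = (0.4400, 0.1500, 0.4100).
I(X;Y) = Σ p(x,y)·log₂[p(x,y)/(p(x)p(y))].
  (a,α): 0.13·log₂(0.7386) = -0.0568
  (a,β): 0.01·log₂(0.1667) = -0.0258
  (a,γ): 0.26·log₂(1.5854) = 0.1729
  (b,α): 0.08·log₂(1.0101) = 0.0012
  (b,β): 0.04·log₂(1.4815) = 0.0227
  (b,γ): 0.06·log₂(0.8130) = -0.0179
  (c,α): 0.23·log₂(1.2446) = 0.0726
  (c,β): 0.10·log₂(1.5873) = 0.0667
  (c,γ): 0.09·log₂(0.5226) = -0.0842
Sum = 0.151 bits.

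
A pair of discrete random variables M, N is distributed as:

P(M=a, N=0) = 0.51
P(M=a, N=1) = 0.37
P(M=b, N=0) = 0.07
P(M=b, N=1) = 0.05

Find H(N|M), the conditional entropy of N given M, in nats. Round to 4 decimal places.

0.6803 nats

Chain rule: H(N|M) = H(M,N) − H(M).
Marginals: p(M) = (0.8800, 0.1200), p(N) = (0.5800, 0.4200).
H(M,N) = 1.0472 nats; H(M) = 0.3669 nats.
H(N|M) = 1.0472 − 0.3669 = 0.6803 nats.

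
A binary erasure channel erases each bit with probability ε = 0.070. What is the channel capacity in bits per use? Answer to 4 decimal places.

0.9300 bits

Binary erasure channel: capacity C = 1 − ε.
C = 1 − 0.070 = 0.9300 bits per channel use.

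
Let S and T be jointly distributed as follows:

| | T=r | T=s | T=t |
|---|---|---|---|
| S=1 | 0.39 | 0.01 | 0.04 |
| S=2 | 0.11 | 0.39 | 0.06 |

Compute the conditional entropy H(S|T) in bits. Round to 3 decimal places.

Chain rule: H(S|T) = H(S,T) − H(T).
Marginals: p(S) = (0.4400, 0.5600), p(T) = (0.5000, 0.4000, 0.1000).
H(S,T) = 1.9056 bits; H(T) = 1.3610 bits.
H(S|T) = 1.9056 − 1.3610 = 0.545 bits.

0.545 bits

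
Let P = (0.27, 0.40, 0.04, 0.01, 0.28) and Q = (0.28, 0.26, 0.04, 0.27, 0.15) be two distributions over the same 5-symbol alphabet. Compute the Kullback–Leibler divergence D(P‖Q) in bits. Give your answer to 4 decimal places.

D(P‖Q) = Σ p·log₂(p/q).
  0.27·log₂(0.27/0.28) = -0.01417
  0.40·log₂(0.40/0.26) = 0.24860
  0.04·log₂(0.04/0.04) = 0.00000
  0.01·log₂(0.01/0.27) = -0.04755
  0.28·log₂(0.28/0.15) = 0.25213
D(P‖Q) = 0.4390 bits.

0.4390 bits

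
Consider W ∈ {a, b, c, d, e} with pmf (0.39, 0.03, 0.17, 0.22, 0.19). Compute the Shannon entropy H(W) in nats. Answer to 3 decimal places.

1.422 nats

H(W) = −Σ p·ln p.
  −(0.39)·ln(0.39) = 0.3672
  −(0.03)·ln(0.03) = 0.1052
  −(0.17)·ln(0.17) = 0.3012
  −(0.22)·ln(0.22) = 0.3331
  −(0.19)·ln(0.19) = 0.3155
Sum: 0.3672 + 0.1052 + 0.3012 + 0.3331 + 0.3155 = 1.422 nats.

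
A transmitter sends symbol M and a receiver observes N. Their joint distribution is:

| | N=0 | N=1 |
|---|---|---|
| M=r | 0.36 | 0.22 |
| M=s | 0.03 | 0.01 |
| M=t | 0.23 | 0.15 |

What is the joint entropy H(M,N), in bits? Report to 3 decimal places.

2.128 bits

H(M,N) = −Σ p(x,y)·log₂ p(x,y) over all 6 cells.
  cell (r,0): −0.36·log₂0.36 = 0.5306
  cell (r,1): −0.22·log₂0.22 = 0.4806
  cell (s,0): −0.03·log₂0.03 = 0.1518
  cell (s,1): −0.01·log₂0.01 = 0.0664
  cell (t,0): −0.23·log₂0.23 = 0.4877
  cell (t,1): −0.15·log₂0.15 = 0.4105
Sum = 2.128 bits.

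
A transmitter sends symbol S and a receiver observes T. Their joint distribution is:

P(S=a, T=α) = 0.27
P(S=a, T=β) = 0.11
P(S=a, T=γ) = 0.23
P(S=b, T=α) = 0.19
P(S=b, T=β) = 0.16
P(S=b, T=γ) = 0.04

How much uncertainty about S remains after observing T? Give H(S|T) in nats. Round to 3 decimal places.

0.608 nats

Chain rule: H(S|T) = H(S,T) − H(T).
Marginals: p(S) = (0.6100, 0.3900), p(T) = (0.4600, 0.2700, 0.2700).
H(S,T) = 1.6719 nats; H(T) = 1.0642 nats.
H(S|T) = 1.6719 − 1.0642 = 0.608 nats.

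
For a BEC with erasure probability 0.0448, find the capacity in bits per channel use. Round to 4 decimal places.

0.9552 bits

Binary erasure channel: capacity C = 1 − ε.
C = 1 − 0.0448 = 0.9552 bits per channel use.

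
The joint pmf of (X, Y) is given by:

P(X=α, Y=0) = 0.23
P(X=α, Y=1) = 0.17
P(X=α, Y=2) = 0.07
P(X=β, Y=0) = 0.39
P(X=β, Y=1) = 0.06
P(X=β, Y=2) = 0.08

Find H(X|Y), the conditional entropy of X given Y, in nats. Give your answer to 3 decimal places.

Marginals: p(X) = (0.4700, 0.5300), p(Y) = (0.6200, 0.2300, 0.1500).
H(X|Y) = Σ p(Y) · H(X|Y=·).
  Y=0: p=0.6200, H(X|Y=0) = 0.6595
  Y=1: p=0.2300, H(X|Y=1) = 0.5740
  Y=2: p=0.1500, H(X|Y=2) = 0.6909
Weighted sum = 0.645 nats.

0.645 nats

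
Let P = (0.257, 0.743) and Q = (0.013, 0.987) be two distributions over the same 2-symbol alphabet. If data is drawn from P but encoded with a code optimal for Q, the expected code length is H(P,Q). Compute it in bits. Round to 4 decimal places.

1.6242 bits

H(P,Q) = −Σ p·log₂ q.
  −0.257·log₂(0.013) = 1.61019
  −0.743·log₂(0.987) = 0.01403
H(P,Q) = 1.6242 bits.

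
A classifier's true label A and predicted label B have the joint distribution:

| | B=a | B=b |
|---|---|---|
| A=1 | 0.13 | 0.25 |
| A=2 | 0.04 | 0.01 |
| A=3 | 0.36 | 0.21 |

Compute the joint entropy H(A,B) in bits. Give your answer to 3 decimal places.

2.138 bits

H(A,B) = −Σ p(x,y)·log₂ p(x,y) over all 6 cells.
  cell (1,a): −0.13·log₂0.13 = 0.3826
  cell (1,b): −0.25·log₂0.25 = 0.5000
  cell (2,a): −0.04·log₂0.04 = 0.1858
  cell (2,b): −0.01·log₂0.01 = 0.0664
  cell (3,a): −0.36·log₂0.36 = 0.5306
  cell (3,b): −0.21·log₂0.21 = 0.4728
Sum = 2.138 bits.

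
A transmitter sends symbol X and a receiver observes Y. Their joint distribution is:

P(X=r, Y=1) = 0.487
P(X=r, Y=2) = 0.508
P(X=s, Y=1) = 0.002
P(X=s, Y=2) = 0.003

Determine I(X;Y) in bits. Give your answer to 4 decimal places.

0.0001 bits

Marginals: p(X) = (0.9950, 0.0050), p(Y) = (0.4890, 0.5110).
I(X;Y) = Σ p(x,y)·log₂[p(x,y)/(p(x)p(y))].
  (r,1): 0.487·log₂(1.0009) = 0.00064
  (r,2): 0.508·log₂(0.9991) = -0.00064
  (s,1): 0.002·log₂(0.8180) = -0.00058
  (s,2): 0.003·log₂(1.1742) = 0.00069
Sum = 0.0001 bits.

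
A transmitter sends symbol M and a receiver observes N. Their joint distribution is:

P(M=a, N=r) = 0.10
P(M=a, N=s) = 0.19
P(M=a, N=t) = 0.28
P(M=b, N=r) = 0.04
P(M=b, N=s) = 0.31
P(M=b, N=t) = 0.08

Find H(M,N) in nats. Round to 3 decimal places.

H(M,N) = −Σ p(x,y)·ln p(x,y) over all 6 cells.
  cell (a,r): −0.10·ln0.10 = 0.2303
  cell (a,s): −0.19·ln0.19 = 0.3155
  cell (a,t): −0.28·ln0.28 = 0.3564
  cell (b,r): −0.04·ln0.04 = 0.1288
  cell (b,s): −0.31·ln0.31 = 0.3631
  cell (b,t): −0.08·ln0.08 = 0.2021
Sum = 1.596 nats.

1.596 nats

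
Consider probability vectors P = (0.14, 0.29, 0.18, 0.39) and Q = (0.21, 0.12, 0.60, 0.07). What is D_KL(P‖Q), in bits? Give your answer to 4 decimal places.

D(P‖Q) = Σ p·log₂(p/q).
  0.14·log₂(0.14/0.21) = -0.08189
  0.29·log₂(0.29/0.12) = 0.36918
  0.18·log₂(0.18/0.60) = -0.31265
  0.39·log₂(0.39/0.07) = 0.96644
D(P‖Q) = 0.9411 bits.

0.9411 bits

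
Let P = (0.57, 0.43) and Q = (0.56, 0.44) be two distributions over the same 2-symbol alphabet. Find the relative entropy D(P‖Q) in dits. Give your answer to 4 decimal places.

D(P‖Q) = Σ p·log₁₀(p/q).
  0.57·log₁₀(0.57/0.56) = 0.00438
  0.43·log₁₀(0.43/0.44) = -0.00429
D(P‖Q) = 0.0001 dits.

0.0001 dits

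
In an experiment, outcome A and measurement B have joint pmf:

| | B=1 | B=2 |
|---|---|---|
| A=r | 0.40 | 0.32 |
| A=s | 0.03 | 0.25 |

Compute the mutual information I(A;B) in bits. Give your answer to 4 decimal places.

Marginals: p(A) = (0.7200, 0.2800), p(B) = (0.4300, 0.5700).
I(A;B) = H(A) + H(B) − H(A,B).
H(A) = 0.8555, H(B) = 0.9858, H(A,B) = 1.7066.
I(A;B) = 0.8555 + 0.9858 − 1.7066 = 0.1347 bits.

0.1347 bits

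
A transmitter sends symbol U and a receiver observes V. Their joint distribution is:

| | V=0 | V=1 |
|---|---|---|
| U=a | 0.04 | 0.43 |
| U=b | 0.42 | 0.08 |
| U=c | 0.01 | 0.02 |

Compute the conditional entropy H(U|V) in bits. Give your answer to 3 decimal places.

Chain rule: H(U|V) = H(U,V) − H(V).
Marginals: p(U) = (0.4700, 0.5000, 0.0300), p(V) = (0.4700, 0.5300).
H(U,V) = 1.7058 bits; H(V) = 0.9974 bits.
H(U|V) = 1.7058 − 0.9974 = 0.708 bits.

0.708 bits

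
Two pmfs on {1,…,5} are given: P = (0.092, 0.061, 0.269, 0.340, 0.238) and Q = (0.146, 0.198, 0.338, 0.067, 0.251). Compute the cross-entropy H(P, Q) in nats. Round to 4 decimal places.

H(P,Q) = −Σ p·ln q.
  −0.092·ln(0.146) = 0.17702
  −0.061·ln(0.198) = 0.09879
  −0.269·ln(0.338) = 0.29179
  −0.340·ln(0.067) = 0.91904
  −0.238·ln(0.251) = 0.32899
H(P,Q) = 1.8156 nats.

1.8156 nats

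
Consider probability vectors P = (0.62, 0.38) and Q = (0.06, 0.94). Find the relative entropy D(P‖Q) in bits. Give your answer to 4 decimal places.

D(P‖Q) = Σ p·log₂(p/q).
  0.62·log₂(0.62/0.06) = 2.08892
  0.38·log₂(0.38/0.94) = -0.49653
D(P‖Q) = 1.5924 bits.

1.5924 bits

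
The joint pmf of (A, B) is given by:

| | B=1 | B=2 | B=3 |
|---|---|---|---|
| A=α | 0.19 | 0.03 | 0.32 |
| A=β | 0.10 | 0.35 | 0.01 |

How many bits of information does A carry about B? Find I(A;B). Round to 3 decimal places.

0.510 bits

Marginals: p(A) = (0.5400, 0.4600), p(B) = (0.2900, 0.3800, 0.3300).
I(A;B) = Σ p(x,y)·log₂[p(x,y)/(p(x)p(y))].
  (α,1): 0.19·log₂(1.2133) = 0.0530
  (α,2): 0.03·log₂(0.1462) = -0.0832
  (α,3): 0.32·log₂(1.7957) = 0.2703
  (β,1): 0.10·log₂(0.7496) = -0.0416
  (β,2): 0.35·log₂(2.0023) = 0.3506
  (β,3): 0.01·log₂(0.0659) = -0.0392
Sum = 0.510 bits.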